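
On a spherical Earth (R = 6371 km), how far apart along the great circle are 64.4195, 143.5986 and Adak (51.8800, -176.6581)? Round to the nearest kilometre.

Δλ = -176.6581 − 143.5986 = -320.2567°; wrapped into (−180°, 180°]: 39.7433°.
Δφ = 51.8800 − 64.4195 = -12.5395°.
a = sin²(Δφ/2) + cos φ₁ · cos φ₂ · sin²(Δλ/2) = 0.042723.
c = 2·atan2(√a, √(1−a)) = 0.41639 rad → d = 6371·c ≈ 2652.85 km.

2653 km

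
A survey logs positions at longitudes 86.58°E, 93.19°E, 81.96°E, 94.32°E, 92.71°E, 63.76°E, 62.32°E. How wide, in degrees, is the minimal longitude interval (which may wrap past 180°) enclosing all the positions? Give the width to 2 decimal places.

Sort the longitudes: +62.32°, +63.76°, +81.96°, +86.58°, +92.71°, +93.19°, +94.32°.
Eastward gaps between consecutive values (wrapping around): 1.44°, 18.20°, 4.62°, 6.13°, 0.48°, 1.13°, 328.00°.
Largest gap = 328.00° ⇒ minimal covering band is its complement: 360° − 328.00° = 32.00°.
Band runs from +62.32° eastward to +94.32°.

32.00°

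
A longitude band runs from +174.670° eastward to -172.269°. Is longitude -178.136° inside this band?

Yes

Band width going east from +174.670° to -172.269°: ((-172.269 − 174.670) mod 360) = 13.061°.
Offset of -178.136° east of the west edge: ((-178.136 − 174.670) mod 360) = 7.194°.
7.194° ≤ 13.061° ⇒ inside.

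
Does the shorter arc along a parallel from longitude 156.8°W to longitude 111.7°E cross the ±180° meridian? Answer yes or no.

Naïve |111.7 − -156.8| = 268.5° > 180°, so the shorter arc goes the other way round — across 180°.
Signed shortest Δλ = ((111.7 − -156.8 + 180) mod 360) − 180 = -91.5°.
Going west by 91.5° from -156.8° passes through 180° before reaching +111.7°.

Yes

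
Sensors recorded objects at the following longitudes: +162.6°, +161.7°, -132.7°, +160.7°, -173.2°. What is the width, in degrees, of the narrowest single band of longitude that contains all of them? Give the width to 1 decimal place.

66.6°

Sort the longitudes: -173.2°, -132.7°, +160.7°, +161.7°, +162.6°.
Eastward gaps between consecutive values (wrapping around): 40.5°, 293.4°, 1.0°, 0.9°, 24.2°.
Largest gap = 293.4° ⇒ minimal covering band is its complement: 360° − 293.4° = 66.6°.
Band runs from +160.7° eastward to -132.7°, crossing the antimeridian.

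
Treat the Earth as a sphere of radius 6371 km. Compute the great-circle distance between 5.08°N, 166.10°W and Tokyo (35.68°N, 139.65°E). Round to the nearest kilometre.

6491 km

Δλ = 139.65 − -166.10 = 305.75°; wrapped into (−180°, 180°]: -54.25°.
Δφ = 35.68 − 5.08 = 30.60°.
a = sin²(Δφ/2) + cos φ₁ · cos φ₂ · sin²(Δλ/2) = 0.237820.
c = 2·atan2(√a, √(1−a)) = 1.01883 rad → d = 6371·c ≈ 6490.99 km.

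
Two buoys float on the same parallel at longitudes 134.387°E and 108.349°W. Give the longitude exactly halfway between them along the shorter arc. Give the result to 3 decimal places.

166.981°W

Signed shortest Δλ from +134.387° to -108.349° is +117.264°.
Midpoint longitude = +134.387° + (+117.264°)/2 = +134.387° + 58.632° = +193.019°.
Normalise into (−180°, 180°]: -166.981°.
(The naïve average (+134.387 + -108.349)/2 = 13.019° is on the wrong side of the globe.)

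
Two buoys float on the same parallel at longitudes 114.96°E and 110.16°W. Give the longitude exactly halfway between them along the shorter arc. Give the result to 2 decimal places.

Signed shortest Δλ from +114.96° to -110.16° is +134.88°.
Midpoint longitude = +114.96° + (+134.88°)/2 = +114.96° + 67.44° = +182.40°.
Normalise into (−180°, 180°]: -177.60°.
(The naïve average (+114.96 + -110.16)/2 = 2.4° is on the wrong side of the globe.)

177.60°W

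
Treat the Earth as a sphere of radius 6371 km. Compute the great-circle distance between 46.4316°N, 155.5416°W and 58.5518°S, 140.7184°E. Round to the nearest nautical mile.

Δλ = 140.7184 − -155.5416 = 296.2600°; wrapped into (−180°, 180°]: -63.7400°.
Δφ = -58.5518 − 46.4316 = -104.9834°.
a = sin²(Δφ/2) + cos φ₁ · cos φ₂ · sin²(Δλ/2) = 0.729514.
c = 2·atan2(√a, √(1−a)) = 2.04770 rad → d = 6371·c ≈ 13045.88 km ≈ 7044.21 nmi.

7044 nmi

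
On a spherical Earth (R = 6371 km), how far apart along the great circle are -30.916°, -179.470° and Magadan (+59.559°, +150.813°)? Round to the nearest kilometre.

Δλ = 150.813 − -179.470 = 330.283°; wrapped into (−180°, 180°]: -29.717°.
Δφ = 59.559 − -30.916 = 90.475°.
a = sin²(Δφ/2) + cos φ₁ · cos φ₂ · sin²(Δλ/2) = 0.532728.
c = 2·atan2(√a, √(1−a)) = 1.63630 rad → d = 6371·c ≈ 10424.86 km.

10425 km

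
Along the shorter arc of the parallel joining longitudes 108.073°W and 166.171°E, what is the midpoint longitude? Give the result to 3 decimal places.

150.951°W

Signed shortest Δλ from -108.073° to +166.171° is -85.756°.
Midpoint longitude = -108.073° + (-85.756°)/2 = -108.073° − 42.878° = -150.951°.
(The naïve average (-108.073 + +166.171)/2 = 29.049° is on the wrong side of the globe.)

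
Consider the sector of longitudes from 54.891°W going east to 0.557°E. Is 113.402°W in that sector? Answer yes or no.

Band width going east from -54.891° to +0.557°: ((0.557 − -54.891) mod 360) = 55.448°.
Offset of -113.402° east of the west edge: ((-113.402 − -54.891) mod 360) = 301.489°.
301.489° > 55.448° ⇒ outside.

No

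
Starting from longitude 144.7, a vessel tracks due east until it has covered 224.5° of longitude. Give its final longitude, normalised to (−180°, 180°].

+9.2°

Start at +144.7°; shift +224.5° → +369.2°.
+369.2° lies outside (−180°, 180°]; subtract 360° → +9.2°.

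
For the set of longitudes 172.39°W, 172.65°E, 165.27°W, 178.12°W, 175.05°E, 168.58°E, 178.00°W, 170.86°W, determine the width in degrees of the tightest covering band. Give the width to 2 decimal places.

Sort the longitudes: -178.12°, -178.00°, -172.39°, -170.86°, -165.27°, +168.58°, +172.65°, +175.05°.
Eastward gaps between consecutive values (wrapping around): 0.12°, 5.61°, 1.53°, 5.59°, 333.85°, 4.07°, 2.40°, 6.83°.
Largest gap = 333.85° ⇒ minimal covering band is its complement: 360° − 333.85° = 26.15°.
Band runs from +168.58° eastward to -165.27°, crossing the antimeridian.

26.15°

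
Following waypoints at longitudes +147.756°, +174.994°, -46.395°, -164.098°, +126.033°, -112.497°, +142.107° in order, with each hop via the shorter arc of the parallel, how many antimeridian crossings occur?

Leg 1: +147.756° → +174.994°, shortest Δλ = 27.238° (east) — does not cross 180°.
Leg 2: +174.994° → -46.395°, shortest Δλ = 138.611° (east) — crosses 180°.
Leg 3: -46.395° → -164.098°, shortest Δλ = -117.703° (west) — does not cross 180°.
Leg 4: -164.098° → +126.033°, shortest Δλ = -69.869° (west) — crosses 180°.
Leg 5: +126.033° → -112.497°, shortest Δλ = 121.47° (east) — crosses 180°.
Leg 6: -112.497° → +142.107°, shortest Δλ = -105.396° (west) — crosses 180°.
Total crossings: 4.

4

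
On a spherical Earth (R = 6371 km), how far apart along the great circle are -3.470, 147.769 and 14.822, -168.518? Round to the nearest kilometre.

5226 km

Δλ = -168.518 − 147.769 = -316.287°; wrapped into (−180°, 180°]: 43.713°.
Δφ = 14.822 − -3.470 = 18.292°.
a = sin²(Δφ/2) + cos φ₁ · cos φ₂ · sin²(Δλ/2) = 0.159003.
c = 2·atan2(√a, √(1−a)) = 0.82031 rad → d = 6371·c ≈ 5226.20 km.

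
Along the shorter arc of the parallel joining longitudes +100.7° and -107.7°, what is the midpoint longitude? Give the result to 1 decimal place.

+176.5°

Signed shortest Δλ from +100.7° to -107.7° is +151.6°.
Midpoint longitude = +100.7° + (+151.6°)/2 = +100.7° + 75.8° = +176.5°.
(The naïve average (+100.7 + -107.7)/2 = -3.5° is on the wrong side of the globe.)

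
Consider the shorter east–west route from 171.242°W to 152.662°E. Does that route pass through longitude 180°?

Yes

Naïve |152.662 − -171.242| = 323.904° > 180°, so the shorter arc goes the other way round — across 180°.
Signed shortest Δλ = ((152.662 − -171.242 + 180) mod 360) − 180 = -36.096°.
Going west by 36.096° from -171.242° passes through 180° before reaching +152.662°.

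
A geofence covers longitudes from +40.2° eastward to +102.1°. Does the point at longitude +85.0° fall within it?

Yes

Band width going east from +40.2° to +102.1°: ((102.1 − 40.2) mod 360) = 61.9°.
Offset of +85.0° east of the west edge: ((85.0 − 40.2) mod 360) = 44.8°.
44.8° ≤ 61.9° ⇒ inside.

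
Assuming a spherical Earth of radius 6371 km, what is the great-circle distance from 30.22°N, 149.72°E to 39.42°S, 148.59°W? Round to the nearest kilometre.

10027 km

Δλ = -148.59 − 149.72 = -298.31°; wrapped into (−180°, 180°]: 61.69°.
Δφ = -39.42 − 30.22 = -69.64°.
a = sin²(Δφ/2) + cos φ₁ · cos φ₂ · sin²(Δλ/2) = 0.501520.
c = 2·atan2(√a, √(1−a)) = 1.57384 rad → d = 6371·c ≈ 10026.91 km.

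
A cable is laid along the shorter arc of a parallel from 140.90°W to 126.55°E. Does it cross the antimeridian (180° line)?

Naïve |126.55 − -140.90| = 267.45° > 180°, so the shorter arc goes the other way round — across 180°.
Signed shortest Δλ = ((126.55 − -140.90 + 180) mod 360) − 180 = -92.55°.
Going west by 92.55° from -140.90° passes through 180° before reaching +126.55°.

Yes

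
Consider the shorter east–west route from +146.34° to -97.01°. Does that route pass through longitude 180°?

Yes

Naïve |-97.01 − 146.34| = 243.35° > 180°, so the shorter arc goes the other way round — across 180°.
Signed shortest Δλ = ((-97.01 − 146.34 + 180) mod 360) − 180 = 116.65°.
Going east by 116.65° from +146.34° passes through 180° before reaching -97.01°.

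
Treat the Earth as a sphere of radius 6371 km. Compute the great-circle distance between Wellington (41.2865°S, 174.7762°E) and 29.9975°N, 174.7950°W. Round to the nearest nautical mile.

Δλ = -174.7950 − 174.7762 = -349.5712°; wrapped into (−180°, 180°]: 10.4288°.
Δφ = 29.9975 − -41.2865 = 71.2840°.
a = sin²(Δφ/2) + cos φ₁ · cos φ₂ · sin²(Δλ/2) = 0.344936.
c = 2·atan2(√a, √(1−a)) = 1.25547 rad → d = 6371·c ≈ 7998.60 km ≈ 4318.90 nmi.

4319 nmi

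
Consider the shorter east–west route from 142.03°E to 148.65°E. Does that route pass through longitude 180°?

No

Signed shortest Δλ = ((148.65 − 142.03 + 180) mod 360) − 180 = 6.62°.
Going east by 6.62° from +142.03° reaches +148.65° without touching 180°.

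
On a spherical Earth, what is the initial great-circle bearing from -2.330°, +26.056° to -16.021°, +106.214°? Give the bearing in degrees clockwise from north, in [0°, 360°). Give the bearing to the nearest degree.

Δλ = 106.214 − 26.056 = 80.158°.
θ = atan2( sin Δλ · cos φ₂ , cos φ₁ · sin φ₂ − sin φ₁ · cos φ₂ · cos Δλ )
  = atan2(0.94702, -0.26908) = 105.862° → normalised to [0°, 360°): 105.862°.

106°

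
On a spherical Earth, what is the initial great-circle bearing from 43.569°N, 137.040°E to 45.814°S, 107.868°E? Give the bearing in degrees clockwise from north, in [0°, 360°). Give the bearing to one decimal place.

199.9°

Δλ = 107.868 − 137.040 = -29.172°.
θ = atan2( sin Δλ · cos φ₂ , cos φ₁ · sin φ₂ − sin φ₁ · cos φ₂ · cos Δλ )
  = atan2(-0.33974, -0.93901) = -160.110° → normalised to [0°, 360°): 199.890°.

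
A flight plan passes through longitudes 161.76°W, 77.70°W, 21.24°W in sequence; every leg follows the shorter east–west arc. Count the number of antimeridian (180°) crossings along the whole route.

Leg 1: -161.76° → -77.70°, shortest Δλ = 84.06° (east) — does not cross 180°.
Leg 2: -77.70° → -21.24°, shortest Δλ = 56.46° (east) — does not cross 180°.
Total crossings: 0.

0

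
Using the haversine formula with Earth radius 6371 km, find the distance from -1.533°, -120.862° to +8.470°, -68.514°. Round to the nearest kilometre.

5907 km

Δλ = -68.514 − -120.862 = 52.348°.
Δφ = 8.470 − -1.533 = 10.003°.
a = sin²(Δφ/2) + cos φ₁ · cos φ₂ · sin²(Δλ/2) = 0.199978.
c = 2·atan2(√a, √(1−a)) = 0.92724 rad → d = 6371·c ≈ 5907.44 km.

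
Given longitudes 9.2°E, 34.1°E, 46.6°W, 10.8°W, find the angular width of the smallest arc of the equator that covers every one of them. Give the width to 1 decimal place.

Sort the longitudes: -46.6°, -10.8°, +9.2°, +34.1°.
Eastward gaps between consecutive values (wrapping around): 35.8°, 20.0°, 24.9°, 279.3°.
Largest gap = 279.3° ⇒ minimal covering band is its complement: 360° − 279.3° = 80.7°.
Band runs from -46.6° eastward to +34.1°.

80.7°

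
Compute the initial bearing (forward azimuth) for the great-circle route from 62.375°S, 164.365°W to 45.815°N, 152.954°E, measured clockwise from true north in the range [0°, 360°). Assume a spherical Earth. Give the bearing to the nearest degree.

Δλ = 152.954 − -164.365 = 317.319°; wrapped into (−180°, 180°]: -42.681°.
θ = atan2( sin Δλ · cos φ₂ , cos φ₁ · sin φ₂ − sin φ₁ · cos φ₂ · cos Δλ )
  = atan2(-0.47249, 0.78647) = -30.996° → normalised to [0°, 360°): 329.004°.

329°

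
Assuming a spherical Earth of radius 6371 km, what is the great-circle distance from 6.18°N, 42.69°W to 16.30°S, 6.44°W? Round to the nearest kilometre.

4707 km

Δλ = -6.44 − -42.69 = 36.25°.
Δφ = -16.30 − 6.18 = -22.48°.
a = sin²(Δφ/2) + cos φ₁ · cos φ₂ · sin²(Δλ/2) = 0.130341.
c = 2·atan2(√a, √(1−a)) = 0.73874 rad → d = 6371·c ≈ 4706.52 km.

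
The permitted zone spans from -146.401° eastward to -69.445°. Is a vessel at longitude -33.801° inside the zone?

Band width going east from -146.401° to -69.445°: ((-69.445 − -146.401) mod 360) = 76.956°.
Offset of -33.801° east of the west edge: ((-33.801 − -146.401) mod 360) = 112.600°.
112.600° > 76.956° ⇒ outside.

No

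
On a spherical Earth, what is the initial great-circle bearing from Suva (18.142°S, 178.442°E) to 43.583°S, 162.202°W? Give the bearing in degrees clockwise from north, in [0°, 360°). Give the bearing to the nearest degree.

Δλ = -162.202 − 178.442 = -340.644°; wrapped into (−180°, 180°]: 19.356°.
θ = atan2( sin Δλ · cos φ₂ , cos φ₁ · sin φ₂ − sin φ₁ · cos φ₂ · cos Δλ )
  = atan2(0.24008, -0.44233) = 151.508° → normalised to [0°, 360°): 151.508°.

152°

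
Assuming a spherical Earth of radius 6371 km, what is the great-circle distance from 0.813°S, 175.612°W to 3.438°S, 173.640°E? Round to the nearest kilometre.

Δλ = 173.640 − -175.612 = 349.252°; wrapped into (−180°, 180°]: -10.748°.
Δφ = -3.438 − -0.813 = -2.625°.
a = sin²(Δφ/2) + cos φ₁ · cos φ₂ · sin²(Δλ/2) = 0.009280.
c = 2·atan2(√a, √(1−a)) = 0.19296 rad → d = 6371·c ≈ 1229.35 km.

1229 km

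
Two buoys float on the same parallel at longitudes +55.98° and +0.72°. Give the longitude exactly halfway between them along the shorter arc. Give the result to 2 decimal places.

Signed shortest Δλ from +55.98° to +0.72° is -55.26°.
Midpoint longitude = +55.98° + (-55.26°)/2 = +55.98° − 27.63° = +28.35°.

+28.35°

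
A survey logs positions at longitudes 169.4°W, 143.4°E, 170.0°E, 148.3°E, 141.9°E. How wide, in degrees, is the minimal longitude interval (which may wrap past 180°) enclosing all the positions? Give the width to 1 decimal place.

Sort the longitudes: -169.4°, +141.9°, +143.4°, +148.3°, +170.0°.
Eastward gaps between consecutive values (wrapping around): 311.3°, 1.5°, 4.9°, 21.7°, 20.6°.
Largest gap = 311.3° ⇒ minimal covering band is its complement: 360° − 311.3° = 48.7°.
Band runs from +141.9° eastward to -169.4°, crossing the antimeridian.

48.7°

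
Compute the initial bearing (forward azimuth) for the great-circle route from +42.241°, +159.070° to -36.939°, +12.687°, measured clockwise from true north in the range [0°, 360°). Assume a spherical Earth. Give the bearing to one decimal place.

Δλ = 12.687 − 159.070 = -146.383°.
θ = atan2( sin Δλ · cos φ₂ , cos φ₁ · sin φ₂ − sin φ₁ · cos φ₂ · cos Δλ )
  = atan2(-0.44251, 0.00254) = -89.671° → normalised to [0°, 360°): 270.329°.

270.3°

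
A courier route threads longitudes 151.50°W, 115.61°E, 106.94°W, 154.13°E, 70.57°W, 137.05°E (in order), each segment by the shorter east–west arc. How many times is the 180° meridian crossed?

Leg 1: -151.50° → +115.61°, shortest Δλ = -92.89° (west) — crosses 180°.
Leg 2: +115.61° → -106.94°, shortest Δλ = 137.45° (east) — crosses 180°.
Leg 3: -106.94° → +154.13°, shortest Δλ = -98.93° (west) — crosses 180°.
Leg 4: +154.13° → -70.57°, shortest Δλ = 135.3° (east) — crosses 180°.
Leg 5: -70.57° → +137.05°, shortest Δλ = -152.38° (west) — crosses 180°.
Total crossings: 5.

5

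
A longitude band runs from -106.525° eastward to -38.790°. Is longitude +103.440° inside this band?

Band width going east from -106.525° to -38.790°: ((-38.790 − -106.525) mod 360) = 67.735°.
Offset of +103.440° east of the west edge: ((103.440 − -106.525) mod 360) = 209.965°.
209.965° > 67.735° ⇒ outside.

No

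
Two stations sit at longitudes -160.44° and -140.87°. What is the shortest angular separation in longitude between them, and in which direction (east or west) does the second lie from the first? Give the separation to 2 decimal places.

19.57° east

Raw difference: -140.87 − -160.44 = 19.57°.
Normalise into (−180°, 180°]: 19.57° stays 19.57°.
Positive ⇒ the second point lies to the east; separation 19.57°.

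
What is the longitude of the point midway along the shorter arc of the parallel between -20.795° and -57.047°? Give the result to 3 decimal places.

-38.921°

Signed shortest Δλ from -20.795° to -57.047° is -36.252°.
Midpoint longitude = -20.795° + (-36.252°)/2 = -20.795° − 18.126° = -38.921°.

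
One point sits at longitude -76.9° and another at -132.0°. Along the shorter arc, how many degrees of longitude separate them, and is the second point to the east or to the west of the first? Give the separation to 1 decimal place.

55.1° west

Raw difference: -132.0 − -76.9 = -55.1°.
Normalise into (−180°, 180°]: -55.1° stays -55.1°.
Negative ⇒ the second point lies to the west; separation 55.1°.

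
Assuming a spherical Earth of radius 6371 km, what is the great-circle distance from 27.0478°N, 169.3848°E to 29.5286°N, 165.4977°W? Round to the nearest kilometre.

2470 km

Δλ = -165.4977 − 169.3848 = -334.8825°; wrapped into (−180°, 180°]: 25.1175°.
Δφ = 29.5286 − 27.0478 = 2.4808°.
a = sin²(Δφ/2) + cos φ₁ · cos φ₂ · sin²(Δλ/2) = 0.037108.
c = 2·atan2(√a, √(1−a)) = 0.38769 rad → d = 6371·c ≈ 2470.00 km.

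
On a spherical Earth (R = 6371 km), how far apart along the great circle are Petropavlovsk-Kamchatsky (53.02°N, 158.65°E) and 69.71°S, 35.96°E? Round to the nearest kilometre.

16628 km

Δλ = 35.96 − 158.65 = -122.69°.
Δφ = -69.71 − 53.02 = -122.73°.
a = sin²(Δφ/2) + cos φ₁ · cos φ₂ · sin²(Δλ/2) = 0.930969.
c = 2·atan2(√a, √(1−a)) = 2.60988 rad → d = 6371·c ≈ 16627.52 km.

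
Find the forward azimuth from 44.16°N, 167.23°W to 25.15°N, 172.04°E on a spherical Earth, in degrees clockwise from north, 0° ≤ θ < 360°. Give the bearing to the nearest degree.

Δλ = 172.04 − -167.23 = 339.27°; wrapped into (−180°, 180°]: -20.73°.
θ = atan2( sin Δλ · cos φ₂ , cos φ₁ · sin φ₂ − sin φ₁ · cos φ₂ · cos Δλ )
  = atan2(-0.32041, -0.28491) = -131.643° → normalised to [0°, 360°): 228.357°.

228°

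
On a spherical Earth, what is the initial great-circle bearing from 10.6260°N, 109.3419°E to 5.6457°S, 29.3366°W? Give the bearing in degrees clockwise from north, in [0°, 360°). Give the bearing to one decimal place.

Δλ = -29.3366 − 109.3419 = -138.6785°.
θ = atan2( sin Δλ · cos φ₂ , cos φ₁ · sin φ₂ − sin φ₁ · cos φ₂ · cos Δλ )
  = atan2(-0.65708, 0.04112) = -86.419° → normalised to [0°, 360°): 273.581°.

273.6°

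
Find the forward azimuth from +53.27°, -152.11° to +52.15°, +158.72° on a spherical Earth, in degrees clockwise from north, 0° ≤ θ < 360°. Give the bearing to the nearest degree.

288°

Δλ = 158.72 − -152.11 = 310.83°; wrapped into (−180°, 180°]: -49.17°.
θ = atan2( sin Δλ · cos φ₂ , cos φ₁ · sin φ₂ − sin φ₁ · cos φ₂ · cos Δλ )
  = atan2(-0.46428, 0.15070) = -72.017° → normalised to [0°, 360°): 287.983°.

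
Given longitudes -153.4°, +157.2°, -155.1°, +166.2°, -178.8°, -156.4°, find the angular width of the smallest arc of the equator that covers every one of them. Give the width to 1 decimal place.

49.4°

Sort the longitudes: -178.8°, -156.4°, -155.1°, -153.4°, +157.2°, +166.2°.
Eastward gaps between consecutive values (wrapping around): 22.4°, 1.3°, 1.7°, 310.6°, 9.0°, 15.0°.
Largest gap = 310.6° ⇒ minimal covering band is its complement: 360° − 310.6° = 49.4°.
Band runs from +157.2° eastward to -153.4°, crossing the antimeridian.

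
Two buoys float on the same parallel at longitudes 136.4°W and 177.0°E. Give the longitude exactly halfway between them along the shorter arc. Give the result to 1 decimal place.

159.7°W

Signed shortest Δλ from -136.4° to +177.0° is -46.6°.
Midpoint longitude = -136.4° + (-46.6°)/2 = -136.4° − 23.3° = -159.7°.
(The naïve average (-136.4 + +177.0)/2 = 20.3° is on the wrong side of the globe.)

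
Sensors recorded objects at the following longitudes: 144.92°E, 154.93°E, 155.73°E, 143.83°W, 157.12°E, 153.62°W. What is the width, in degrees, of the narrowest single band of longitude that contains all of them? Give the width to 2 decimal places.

71.25°

Sort the longitudes: -153.62°, -143.83°, +144.92°, +154.93°, +155.73°, +157.12°.
Eastward gaps between consecutive values (wrapping around): 9.79°, 288.75°, 10.01°, 0.80°, 1.39°, 49.26°.
Largest gap = 288.75° ⇒ minimal covering band is its complement: 360° − 288.75° = 71.25°.
Band runs from +144.92° eastward to -143.83°, crossing the antimeridian.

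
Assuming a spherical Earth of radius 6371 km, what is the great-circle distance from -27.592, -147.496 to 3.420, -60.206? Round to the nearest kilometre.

9917 km

Δλ = -60.206 − -147.496 = 87.290°.
Δφ = 3.420 − -27.592 = 31.012°.
a = sin²(Δφ/2) + cos φ₁ · cos φ₂ · sin²(Δλ/2) = 0.492901.
c = 2·atan2(√a, √(1−a)) = 1.55660 rad → d = 6371·c ≈ 9917.08 km.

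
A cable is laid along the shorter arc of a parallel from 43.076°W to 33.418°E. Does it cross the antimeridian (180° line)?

Signed shortest Δλ = ((33.418 − -43.076 + 180) mod 360) − 180 = 76.494°.
Going east by 76.494° from -43.076° reaches +33.418° without touching 180°.

No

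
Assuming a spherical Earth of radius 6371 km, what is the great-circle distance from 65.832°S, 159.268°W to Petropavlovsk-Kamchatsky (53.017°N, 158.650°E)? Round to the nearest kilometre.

Δλ = 158.650 − -159.268 = 317.918°; wrapped into (−180°, 180°]: -42.082°.
Δφ = 53.017 − -65.832 = 118.849°.
a = sin²(Δφ/2) + cos φ₁ · cos φ₂ · sin²(Δλ/2) = 0.773000.
c = 2·atan2(√a, √(1−a)) = 2.14838 rad → d = 6371·c ≈ 13687.33 km.

13687 km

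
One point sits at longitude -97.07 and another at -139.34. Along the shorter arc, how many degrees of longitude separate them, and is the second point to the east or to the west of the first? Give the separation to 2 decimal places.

42.27° west

Raw difference: -139.34 − -97.07 = -42.27°.
Normalise into (−180°, 180°]: -42.27° stays -42.27°.
Negative ⇒ the second point lies to the west; separation 42.27°.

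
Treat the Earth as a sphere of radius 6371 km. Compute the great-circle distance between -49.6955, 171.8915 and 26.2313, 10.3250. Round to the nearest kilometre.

16965 km

Δλ = 10.3250 − 171.8915 = -161.5665°.
Δφ = 26.2313 − -49.6955 = 75.9268°.
a = sin²(Δφ/2) + cos φ₁ · cos φ₂ · sin²(Δλ/2) = 0.943769.
c = 2·atan2(√a, √(1−a)) = 2.66277 rad → d = 6371·c ≈ 16964.51 km.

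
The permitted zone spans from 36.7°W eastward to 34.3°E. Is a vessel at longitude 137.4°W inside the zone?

No

Band width going east from -36.7° to +34.3°: ((34.3 − -36.7) mod 360) = 71.0°.
Offset of -137.4° east of the west edge: ((-137.4 − -36.7) mod 360) = 259.3°.
259.3° > 71.0° ⇒ outside.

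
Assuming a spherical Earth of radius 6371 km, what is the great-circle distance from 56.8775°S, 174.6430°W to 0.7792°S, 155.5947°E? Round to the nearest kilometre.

6776 km

Δλ = 155.5947 − -174.6430 = 330.2377°; wrapped into (−180°, 180°]: -29.7623°.
Δφ = -0.7792 − -56.8775 = 56.0983°.
a = sin²(Δφ/2) + cos φ₁ · cos φ₂ · sin²(Δλ/2) = 0.257151.
c = 2·atan2(√a, √(1−a)) = 1.06363 rad → d = 6371·c ≈ 6776.42 km.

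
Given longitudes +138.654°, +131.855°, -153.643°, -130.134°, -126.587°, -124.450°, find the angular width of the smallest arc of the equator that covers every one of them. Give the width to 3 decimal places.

Sort the longitudes: -153.643°, -130.134°, -126.587°, -124.450°, +131.855°, +138.654°.
Eastward gaps between consecutive values (wrapping around): 23.509°, 3.547°, 2.137°, 256.305°, 6.799°, 67.703°.
Largest gap = 256.305° ⇒ minimal covering band is its complement: 360° − 256.305° = 103.695°.
Band runs from +131.855° eastward to -124.450°, crossing the antimeridian.

103.695°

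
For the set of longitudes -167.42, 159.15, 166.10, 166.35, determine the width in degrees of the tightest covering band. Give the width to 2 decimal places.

Sort the longitudes: -167.42°, +159.15°, +166.10°, +166.35°.
Eastward gaps between consecutive values (wrapping around): 326.57°, 6.95°, 0.25°, 26.23°.
Largest gap = 326.57° ⇒ minimal covering band is its complement: 360° − 326.57° = 33.43°.
Band runs from +159.15° eastward to -167.42°, crossing the antimeridian.

33.43°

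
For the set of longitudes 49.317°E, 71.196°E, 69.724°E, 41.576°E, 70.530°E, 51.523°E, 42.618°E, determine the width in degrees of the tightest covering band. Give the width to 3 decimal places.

Sort the longitudes: +41.576°, +42.618°, +49.317°, +51.523°, +69.724°, +70.530°, +71.196°.
Eastward gaps between consecutive values (wrapping around): 1.042°, 6.699°, 2.206°, 18.201°, 0.806°, 0.666°, 330.380°.
Largest gap = 330.380° ⇒ minimal covering band is its complement: 360° − 330.380° = 29.620°.
Band runs from +41.576° eastward to +71.196°.

29.620°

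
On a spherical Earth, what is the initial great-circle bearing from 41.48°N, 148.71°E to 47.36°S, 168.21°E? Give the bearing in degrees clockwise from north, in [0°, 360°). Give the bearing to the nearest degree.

167°

Δλ = 168.21 − 148.71 = 19.50°.
θ = atan2( sin Δλ · cos φ₂ , cos φ₁ · sin φ₂ − sin φ₁ · cos φ₂ · cos Δλ )
  = atan2(0.22612, -0.97406) = 166.931° → normalised to [0°, 360°): 166.931°.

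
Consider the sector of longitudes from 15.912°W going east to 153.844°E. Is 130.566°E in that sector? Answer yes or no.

Yes

Band width going east from -15.912° to +153.844°: ((153.844 − -15.912) mod 360) = 169.756°.
Offset of +130.566° east of the west edge: ((130.566 − -15.912) mod 360) = 146.478°.
146.478° ≤ 169.756° ⇒ inside.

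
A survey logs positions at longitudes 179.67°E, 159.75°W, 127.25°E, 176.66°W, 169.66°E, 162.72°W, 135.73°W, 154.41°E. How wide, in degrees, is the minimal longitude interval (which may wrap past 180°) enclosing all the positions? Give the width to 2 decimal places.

Sort the longitudes: -176.66°, -162.72°, -159.75°, -135.73°, +127.25°, +154.41°, +169.66°, +179.67°.
Eastward gaps between consecutive values (wrapping around): 13.94°, 2.97°, 24.02°, 262.98°, 27.16°, 15.25°, 10.01°, 3.67°.
Largest gap = 262.98° ⇒ minimal covering band is its complement: 360° − 262.98° = 97.02°.
Band runs from +127.25° eastward to -135.73°, crossing the antimeridian.

97.02°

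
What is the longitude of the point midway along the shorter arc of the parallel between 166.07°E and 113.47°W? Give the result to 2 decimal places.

Signed shortest Δλ from +166.07° to -113.47° is +80.46°.
Midpoint longitude = +166.07° + (+80.46°)/2 = +166.07° + 40.23° = +206.30°.
Normalise into (−180°, 180°]: -153.70°.
(The naïve average (+166.07 + -113.47)/2 = 26.3° is on the wrong side of the globe.)

153.70°W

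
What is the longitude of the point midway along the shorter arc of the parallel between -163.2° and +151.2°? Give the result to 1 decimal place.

+174.0°

Signed shortest Δλ from -163.2° to +151.2° is -45.6°.
Midpoint longitude = -163.2° + (-45.6°)/2 = -163.2° − 22.8° = -186.0°.
Normalise into (−180°, 180°]: +174.0°.
(The naïve average (-163.2 + +151.2)/2 = -6.0° is on the wrong side of the globe.)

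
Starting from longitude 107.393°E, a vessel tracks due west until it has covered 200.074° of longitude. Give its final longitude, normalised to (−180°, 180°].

Start at +107.393°; shift −200.074° → -92.681°.
-92.681° already lies in (−180°, 180°].

92.681°W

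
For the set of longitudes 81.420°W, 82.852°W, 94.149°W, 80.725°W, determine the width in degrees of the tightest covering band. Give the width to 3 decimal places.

13.424°

Sort the longitudes: -94.149°, -82.852°, -81.420°, -80.725°.
Eastward gaps between consecutive values (wrapping around): 11.297°, 1.432°, 0.695°, 346.576°.
Largest gap = 346.576° ⇒ minimal covering band is its complement: 360° − 346.576° = 13.424°.
Band runs from -94.149° eastward to -80.725°.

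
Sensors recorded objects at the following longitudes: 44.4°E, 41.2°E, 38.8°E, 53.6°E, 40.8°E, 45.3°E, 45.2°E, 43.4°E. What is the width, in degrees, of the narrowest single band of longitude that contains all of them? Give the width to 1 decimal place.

Sort the longitudes: +38.8°, +40.8°, +41.2°, +43.4°, +44.4°, +45.2°, +45.3°, +53.6°.
Eastward gaps between consecutive values (wrapping around): 2.0°, 0.4°, 2.2°, 1.0°, 0.8°, 0.1°, 8.3°, 345.2°.
Largest gap = 345.2° ⇒ minimal covering band is its complement: 360° − 345.2° = 14.8°.
Band runs from +38.8° eastward to +53.6°.

14.8°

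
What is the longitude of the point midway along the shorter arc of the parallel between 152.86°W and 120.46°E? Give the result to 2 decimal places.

Signed shortest Δλ from -152.86° to +120.46° is -86.68°.
Midpoint longitude = -152.86° + (-86.68°)/2 = -152.86° − 43.34° = -196.20°.
Normalise into (−180°, 180°]: +163.80°.
(The naïve average (-152.86 + +120.46)/2 = -16.2° is on the wrong side of the globe.)

163.80°E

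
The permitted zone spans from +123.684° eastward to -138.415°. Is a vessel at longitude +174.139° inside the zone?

Yes

Band width going east from +123.684° to -138.415°: ((-138.415 − 123.684) mod 360) = 97.901°.
Offset of +174.139° east of the west edge: ((174.139 − 123.684) mod 360) = 50.455°.
50.455° ≤ 97.901° ⇒ inside.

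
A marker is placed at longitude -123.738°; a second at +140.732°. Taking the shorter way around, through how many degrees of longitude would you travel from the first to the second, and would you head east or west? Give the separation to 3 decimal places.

95.530° west

Raw difference: 140.732 − -123.738 = 264.47°.
Normalise into (−180°, 180°]: 264.47° − 360° = -95.53°.
Negative ⇒ the second point lies to the west; separation 95.530°.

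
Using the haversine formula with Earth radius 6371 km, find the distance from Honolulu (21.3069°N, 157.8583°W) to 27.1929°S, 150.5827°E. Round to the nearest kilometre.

7735 km

Δλ = 150.5827 − -157.8583 = 308.4410°; wrapped into (−180°, 180°]: -51.5590°.
Δφ = -27.1929 − 21.3069 = -48.4998°.
a = sin²(Δφ/2) + cos φ₁ · cos φ₂ · sin²(Δλ/2) = 0.325429.
c = 2·atan2(√a, √(1−a)) = 1.21414 rad → d = 6371·c ≈ 7735.29 km.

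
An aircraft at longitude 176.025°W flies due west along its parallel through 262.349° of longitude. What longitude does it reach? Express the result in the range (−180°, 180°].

78.374°W

Start at -176.025°; shift −262.349° → -438.374°.
-438.374° lies outside (−180°, 180°]; add 360° → -78.374°.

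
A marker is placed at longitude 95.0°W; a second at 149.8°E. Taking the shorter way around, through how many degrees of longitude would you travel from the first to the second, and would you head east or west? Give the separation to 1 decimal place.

115.2° west

Raw difference: 149.8 − -95.0 = 244.8°.
Normalise into (−180°, 180°]: 244.8° − 360° = -115.2°.
Negative ⇒ the second point lies to the west; separation 115.2°.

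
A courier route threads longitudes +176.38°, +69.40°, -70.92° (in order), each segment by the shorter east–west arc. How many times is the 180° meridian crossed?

Leg 1: +176.38° → +69.40°, shortest Δλ = -106.98° (west) — does not cross 180°.
Leg 2: +69.40° → -70.92°, shortest Δλ = -140.32° (west) — does not cross 180°.
Total crossings: 0.

0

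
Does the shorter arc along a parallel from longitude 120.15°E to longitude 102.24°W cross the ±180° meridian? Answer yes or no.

Naïve |-102.24 − 120.15| = 222.39° > 180°, so the shorter arc goes the other way round — across 180°.
Signed shortest Δλ = ((-102.24 − 120.15 + 180) mod 360) − 180 = 137.61°.
Going east by 137.61° from +120.15° passes through 180° before reaching -102.24°.

Yes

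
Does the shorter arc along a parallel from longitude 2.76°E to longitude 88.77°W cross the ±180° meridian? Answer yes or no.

Signed shortest Δλ = ((-88.77 − 2.76 + 180) mod 360) − 180 = -91.53°.
Going west by 91.53° from +2.76° reaches -88.77° without touching 180°.

No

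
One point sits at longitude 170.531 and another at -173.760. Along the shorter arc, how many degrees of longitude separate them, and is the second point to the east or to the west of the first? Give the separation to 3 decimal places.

15.709° east

Raw difference: -173.760 − 170.531 = -344.291°.
Normalise into (−180°, 180°]: -344.291° + 360° = 15.709°.
Positive ⇒ the second point lies to the east; separation 15.709°.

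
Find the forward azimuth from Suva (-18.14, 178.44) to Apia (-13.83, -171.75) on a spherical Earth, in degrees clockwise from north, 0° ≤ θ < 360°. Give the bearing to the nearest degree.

67°

Δλ = -171.75 − 178.44 = -350.19°; wrapped into (−180°, 180°]: 9.81°.
θ = atan2( sin Δλ · cos φ₂ , cos φ₁ · sin φ₂ − sin φ₁ · cos φ₂ · cos Δλ )
  = atan2(0.16544, 0.07073) = 66.852° → normalised to [0°, 360°): 66.852°.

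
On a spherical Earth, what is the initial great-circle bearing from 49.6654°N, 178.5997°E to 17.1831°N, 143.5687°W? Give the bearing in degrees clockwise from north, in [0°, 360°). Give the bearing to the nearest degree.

Δλ = -143.5687 − 178.5997 = -322.1684°; wrapped into (−180°, 180°]: 37.8316°.
θ = atan2( sin Δλ · cos φ₂ , cos φ₁ · sin φ₂ − sin φ₁ · cos φ₂ · cos Δλ )
  = atan2(0.58597, -0.38397) = 123.236° → normalised to [0°, 360°): 123.236°.

123°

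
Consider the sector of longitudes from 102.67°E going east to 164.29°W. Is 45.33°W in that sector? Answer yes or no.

Band width going east from +102.67° to -164.29°: ((-164.29 − 102.67) mod 360) = 93.04°.
Offset of -45.33° east of the west edge: ((-45.33 − 102.67) mod 360) = 212.00°.
212.00° > 93.04° ⇒ outside.

No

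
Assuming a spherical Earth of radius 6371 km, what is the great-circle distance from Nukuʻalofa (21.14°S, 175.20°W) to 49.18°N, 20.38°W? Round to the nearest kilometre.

16185 km

Δλ = -20.38 − -175.20 = 154.82°.
Δφ = 49.18 − -21.14 = 70.32°.
a = sin²(Δφ/2) + cos φ₁ · cos φ₂ · sin²(Δλ/2) = 0.912342.
c = 2·atan2(√a, √(1−a)) = 2.54044 rad → d = 6371·c ≈ 16185.14 km.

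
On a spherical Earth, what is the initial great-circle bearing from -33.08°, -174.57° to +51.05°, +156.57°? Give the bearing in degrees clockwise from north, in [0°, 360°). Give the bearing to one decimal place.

Δλ = 156.57 − -174.57 = 331.14°; wrapped into (−180°, 180°]: -28.86°.
θ = atan2( sin Δλ · cos φ₂ , cos φ₁ · sin φ₂ − sin φ₁ · cos φ₂ · cos Δλ )
  = atan2(-0.30343, 0.95214) = -17.676° → normalised to [0°, 360°): 342.324°.

342.3°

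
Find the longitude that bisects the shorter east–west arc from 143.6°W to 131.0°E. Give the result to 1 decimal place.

Signed shortest Δλ from -143.6° to +131.0° is -85.4°.
Midpoint longitude = -143.6° + (-85.4°)/2 = -143.6° − 42.7° = -186.3°.
Normalise into (−180°, 180°]: +173.7°.
(The naïve average (-143.6 + +131.0)/2 = -6.3° is on the wrong side of the globe.)

173.7°E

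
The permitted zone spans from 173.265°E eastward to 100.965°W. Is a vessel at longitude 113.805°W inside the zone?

Yes

Band width going east from +173.265° to -100.965°: ((-100.965 − 173.265) mod 360) = 85.770°.
Offset of -113.805° east of the west edge: ((-113.805 − 173.265) mod 360) = 72.930°.
72.930° ≤ 85.770° ⇒ inside.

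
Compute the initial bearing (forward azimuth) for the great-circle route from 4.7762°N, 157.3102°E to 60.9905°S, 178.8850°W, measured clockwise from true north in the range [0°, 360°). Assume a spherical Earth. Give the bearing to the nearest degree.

168°

Δλ = -178.8850 − 157.3102 = -336.1952°; wrapped into (−180°, 180°]: 23.8048°.
θ = atan2( sin Δλ · cos φ₂ , cos φ₁ · sin φ₂ − sin φ₁ · cos φ₂ · cos Δλ )
  = atan2(0.19574, -0.90845) = 167.841° → normalised to [0°, 360°): 167.841°.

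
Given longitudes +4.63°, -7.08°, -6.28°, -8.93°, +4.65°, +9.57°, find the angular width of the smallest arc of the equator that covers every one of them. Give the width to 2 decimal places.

18.50°

Sort the longitudes: -8.93°, -7.08°, -6.28°, +4.63°, +4.65°, +9.57°.
Eastward gaps between consecutive values (wrapping around): 1.85°, 0.80°, 10.91°, 0.02°, 4.92°, 341.50°.
Largest gap = 341.50° ⇒ minimal covering band is its complement: 360° − 341.50° = 18.50°.
Band runs from -8.93° eastward to +9.57°.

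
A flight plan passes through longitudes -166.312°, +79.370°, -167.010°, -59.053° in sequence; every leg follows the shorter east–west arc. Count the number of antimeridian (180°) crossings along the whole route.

2

Leg 1: -166.312° → +79.370°, shortest Δλ = -114.318° (west) — crosses 180°.
Leg 2: +79.370° → -167.010°, shortest Δλ = 113.62° (east) — crosses 180°.
Leg 3: -167.010° → -59.053°, shortest Δλ = 107.957° (east) — does not cross 180°.
Total crossings: 2.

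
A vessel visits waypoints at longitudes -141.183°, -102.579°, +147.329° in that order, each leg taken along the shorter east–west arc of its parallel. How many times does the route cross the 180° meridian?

Leg 1: -141.183° → -102.579°, shortest Δλ = 38.604° (east) — does not cross 180°.
Leg 2: -102.579° → +147.329°, shortest Δλ = -110.092° (west) — crosses 180°.
Total crossings: 1.

1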